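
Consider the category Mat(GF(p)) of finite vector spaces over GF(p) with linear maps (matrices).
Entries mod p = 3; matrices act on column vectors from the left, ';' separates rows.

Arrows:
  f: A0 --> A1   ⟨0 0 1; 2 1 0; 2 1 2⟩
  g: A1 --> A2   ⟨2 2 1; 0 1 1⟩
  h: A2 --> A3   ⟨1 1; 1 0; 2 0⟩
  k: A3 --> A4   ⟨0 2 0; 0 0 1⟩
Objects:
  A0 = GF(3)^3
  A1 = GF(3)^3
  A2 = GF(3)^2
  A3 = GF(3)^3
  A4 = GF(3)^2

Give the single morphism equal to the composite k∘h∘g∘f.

Answer: ⟨0 0 2; 0 0 2⟩

Derivation:
  e0=[1,0,0] f-->[0,2,2] g-->[0,1] h-->[1,0,0] k-->[0,0]
  e1=[0,1,0] f-->[0,1,1] g-->[0,2] h-->[2,0,0] k-->[0,0]
  e2=[0,0,1] f-->[1,0,2] g-->[1,2] h-->[0,1,2] k-->[2,2]
⟦path⟧: ⟨0 0 2; 0 0 2⟩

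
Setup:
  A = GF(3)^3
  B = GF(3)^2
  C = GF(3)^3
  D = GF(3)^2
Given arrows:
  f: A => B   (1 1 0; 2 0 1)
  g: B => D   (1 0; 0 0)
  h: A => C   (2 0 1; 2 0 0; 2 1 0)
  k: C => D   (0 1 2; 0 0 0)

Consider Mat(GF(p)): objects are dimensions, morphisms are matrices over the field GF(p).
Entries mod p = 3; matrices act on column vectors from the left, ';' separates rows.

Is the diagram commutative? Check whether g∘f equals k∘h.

Along f;g (path 1):
  e0=⟨1,0,0⟩ f=>⟨1,2⟩ g=>⟨1,0⟩
  e1=⟨0,1,0⟩ f=>⟨1,0⟩ g=>⟨1,0⟩
  e2=⟨0,0,1⟩ f=>⟨0,1⟩ g=>⟨0,0⟩
  result₁ = (1 1 0; 0 0 0)
Along h;k (path 2):
  e0=⟨1,0,0⟩ h=>⟨2,2,2⟩ k=>⟨0,0⟩
  e1=⟨0,1,0⟩ h=>⟨0,0,1⟩ k=>⟨2,0⟩
  e2=⟨0,0,1⟩ h=>⟨1,0,0⟩ k=>⟨0,0⟩
  result₂ = (0 2 0; 0 0 0)
Equal? differ; not commutative

Answer: DOES NOT COMMUTE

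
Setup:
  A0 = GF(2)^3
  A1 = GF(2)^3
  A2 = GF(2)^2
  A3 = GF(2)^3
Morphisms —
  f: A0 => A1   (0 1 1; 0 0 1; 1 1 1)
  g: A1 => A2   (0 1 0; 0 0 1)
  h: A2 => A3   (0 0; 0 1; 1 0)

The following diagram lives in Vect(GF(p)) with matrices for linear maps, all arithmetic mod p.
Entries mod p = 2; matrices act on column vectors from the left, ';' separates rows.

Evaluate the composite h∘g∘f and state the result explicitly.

Answer: (0 0 0; 1 1 1; 0 0 1)

Derivation:
  e0=[1,0,0] f=>[0,0,1] g=>[0,1] h=>[0,1,0]
  e1=[0,1,0] f=>[1,0,1] g=>[0,1] h=>[0,1,0]
  e2=[0,0,1] f=>[1,1,1] g=>[1,1] h=>[0,1,1]
composite: (0 0 0; 1 1 1; 0 0 1)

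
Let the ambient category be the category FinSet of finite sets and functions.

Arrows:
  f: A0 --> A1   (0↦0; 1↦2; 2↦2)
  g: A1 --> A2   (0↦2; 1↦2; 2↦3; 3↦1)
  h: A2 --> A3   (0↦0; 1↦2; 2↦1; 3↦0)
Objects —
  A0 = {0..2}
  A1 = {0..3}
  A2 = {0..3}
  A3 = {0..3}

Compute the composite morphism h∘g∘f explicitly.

Answer: (0↦1; 1↦0; 2↦0)

Trace:
  0 f-->0 g-->2 h-->1
  1 f-->2 g-->3 h-->0
  2 f-->2 g-->3 h-->0
result: (0↦1; 1↦0; 2↦0)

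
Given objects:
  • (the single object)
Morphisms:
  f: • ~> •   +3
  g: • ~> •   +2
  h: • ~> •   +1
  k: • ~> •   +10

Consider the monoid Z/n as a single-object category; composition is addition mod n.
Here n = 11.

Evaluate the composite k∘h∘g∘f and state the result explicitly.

Answer: +5

Work:
  0 +3≡3 +2≡5 +1≡6 +10≡5  (mod 11)
composite: +5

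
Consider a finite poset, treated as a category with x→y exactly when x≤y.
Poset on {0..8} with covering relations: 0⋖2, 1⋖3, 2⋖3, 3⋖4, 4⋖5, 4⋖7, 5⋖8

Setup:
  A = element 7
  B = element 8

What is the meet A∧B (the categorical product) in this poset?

Common predecessors of 7,8: {0,1,2,3,4}
  0 ⊑ 4
  1 ⊑ 4
  2 ⊑ 4
  3 ⊑ 4
  4 ⊑ 4
glb = 4

Answer: A∧B = 4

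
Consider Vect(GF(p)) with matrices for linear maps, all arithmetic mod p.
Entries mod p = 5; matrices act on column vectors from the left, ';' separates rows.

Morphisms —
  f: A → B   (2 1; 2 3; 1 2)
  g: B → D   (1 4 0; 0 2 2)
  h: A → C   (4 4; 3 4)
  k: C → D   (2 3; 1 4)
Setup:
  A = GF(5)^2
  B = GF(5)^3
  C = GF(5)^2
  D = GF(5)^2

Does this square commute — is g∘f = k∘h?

1) trace f;g:
  e0=[1,0] f→[2,2,1] g→[0,1]
  e1=[0,1] f→[1,3,2] g→[3,0]
  result₁ = (0 3; 1 0)
2) trace h;k:
  e0=[1,0] h→[4,3] k→[2,1]
  e1=[0,1] h→[4,4] k→[0,0]
  result₂ = (2 0; 1 0)
Equal? NO — does not commute

Answer: DOES NOT COMMUTE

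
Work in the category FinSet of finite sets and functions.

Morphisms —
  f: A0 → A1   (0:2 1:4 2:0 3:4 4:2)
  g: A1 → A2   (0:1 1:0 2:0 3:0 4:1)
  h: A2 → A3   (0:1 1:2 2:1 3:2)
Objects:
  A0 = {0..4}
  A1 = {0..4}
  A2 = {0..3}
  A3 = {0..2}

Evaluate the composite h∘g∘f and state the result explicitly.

  0 f→2 g→0 h→1
  1 f→4 g→1 h→2
  2 f→0 g→1 h→2
  3 f→4 g→1 h→2
  4 f→2 g→0 h→1
⟦path⟧: (0:1 1:2 2:2 3:2 4:1)

Answer: (0:1 1:2 2:2 3:2 4:1)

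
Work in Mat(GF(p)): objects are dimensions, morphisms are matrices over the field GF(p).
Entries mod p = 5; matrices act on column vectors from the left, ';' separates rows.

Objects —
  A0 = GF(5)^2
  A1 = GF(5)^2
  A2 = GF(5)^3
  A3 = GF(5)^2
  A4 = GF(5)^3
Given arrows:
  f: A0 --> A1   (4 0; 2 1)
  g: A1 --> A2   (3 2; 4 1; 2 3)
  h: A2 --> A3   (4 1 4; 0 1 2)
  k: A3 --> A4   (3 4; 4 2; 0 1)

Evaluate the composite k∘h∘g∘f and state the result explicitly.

  e0=⟨1,0⟩ f-->⟨4,2⟩ g-->⟨1,3,4⟩ h-->⟨3,1⟩ k-->⟨3,4,1⟩
  e1=⟨0,1⟩ f-->⟨0,1⟩ g-->⟨2,1,3⟩ h-->⟨1,2⟩ k-->⟨1,3,2⟩
composite: (3 1; 4 3; 1 2)

Answer: (3 1; 4 3; 1 2)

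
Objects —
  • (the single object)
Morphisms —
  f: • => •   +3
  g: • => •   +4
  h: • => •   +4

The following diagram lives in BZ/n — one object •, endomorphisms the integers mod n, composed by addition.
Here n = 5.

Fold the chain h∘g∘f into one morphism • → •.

  0 +3≡3 +4≡2 +4≡1  (mod 5)
result: +1

Answer: +1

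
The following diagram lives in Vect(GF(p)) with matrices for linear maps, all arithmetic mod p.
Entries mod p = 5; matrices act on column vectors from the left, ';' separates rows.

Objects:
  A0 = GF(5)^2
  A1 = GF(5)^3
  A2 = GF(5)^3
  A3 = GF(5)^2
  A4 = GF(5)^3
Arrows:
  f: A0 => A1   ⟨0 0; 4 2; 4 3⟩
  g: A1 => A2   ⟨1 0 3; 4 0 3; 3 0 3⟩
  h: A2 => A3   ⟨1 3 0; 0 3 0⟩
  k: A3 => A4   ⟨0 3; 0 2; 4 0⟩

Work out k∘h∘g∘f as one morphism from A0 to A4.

Answer: ⟨3 1; 2 4; 2 4⟩

Derivation:
  e0=(1,0) f=>(0,4,4) g=>(2,2,2) h=>(3,1) k=>(3,2,2)
  e1=(0,1) f=>(0,2,3) g=>(4,4,4) h=>(1,2) k=>(1,4,4)
⟦path⟧: ⟨3 1; 2 4; 2 4⟩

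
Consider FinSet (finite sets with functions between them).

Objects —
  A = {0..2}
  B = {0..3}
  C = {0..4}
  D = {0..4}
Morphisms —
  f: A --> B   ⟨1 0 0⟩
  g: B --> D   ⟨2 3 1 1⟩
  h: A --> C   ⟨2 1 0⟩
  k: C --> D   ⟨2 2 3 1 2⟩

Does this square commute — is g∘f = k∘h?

Answer: COMMUTES

Trace:
Along f;g (path 1):
  0 f-->1 g-->3
  1 f-->0 g-->2
  2 f-->0 g-->2
  composite₁ = ⟨3 2 2⟩
Along h;k (path 2):
  0 h-->2 k-->3
  1 h-->1 k-->2
  2 h-->0 k-->2
  composite₂ = ⟨3 2 2⟩
Equal? equal; square commutes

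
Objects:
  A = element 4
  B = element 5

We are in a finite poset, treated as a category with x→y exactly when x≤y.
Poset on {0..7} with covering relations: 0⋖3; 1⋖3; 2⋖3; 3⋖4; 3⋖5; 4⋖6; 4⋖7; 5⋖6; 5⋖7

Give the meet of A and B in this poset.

Answer: A∧B = 3

Trace:
Lower bounds of A=4 and B=5: {0,1,2,3}
  0 <= 3
  1 <= 3
  2 <= 3
  3 <= 3
glb = 3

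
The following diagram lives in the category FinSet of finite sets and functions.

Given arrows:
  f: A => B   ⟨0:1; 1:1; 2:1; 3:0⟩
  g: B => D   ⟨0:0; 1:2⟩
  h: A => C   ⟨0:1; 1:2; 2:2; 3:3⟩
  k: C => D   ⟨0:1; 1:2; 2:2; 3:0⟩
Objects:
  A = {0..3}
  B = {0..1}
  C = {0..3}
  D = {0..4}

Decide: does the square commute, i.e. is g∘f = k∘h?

Answer: COMMUTES

Trace:
1) trace f;g:
  0 f=>1 g=>2
  1 f=>1 g=>2
  2 f=>1 g=>2
  3 f=>0 g=>0
  ⟦path⟧₁ = ⟨0:2; 1:2; 2:2; 3:0⟩
2) trace h;k:
  0 h=>1 k=>2
  1 h=>2 k=>2
  2 h=>2 k=>2
  3 h=>3 k=>0
  ⟦path⟧₂ = ⟨0:2; 1:2; 2:2; 3:0⟩
Equal? same morphism ✓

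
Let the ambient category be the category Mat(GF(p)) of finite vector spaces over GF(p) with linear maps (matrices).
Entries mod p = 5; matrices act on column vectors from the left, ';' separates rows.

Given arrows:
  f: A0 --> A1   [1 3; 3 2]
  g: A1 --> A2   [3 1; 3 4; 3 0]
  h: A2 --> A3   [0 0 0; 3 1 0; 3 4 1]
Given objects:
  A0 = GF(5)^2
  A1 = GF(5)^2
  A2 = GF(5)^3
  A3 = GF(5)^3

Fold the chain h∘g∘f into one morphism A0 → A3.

Answer: [0 0; 3 0; 1 0]

Work:
  e0=(1,0) f-->(1,3) g-->(1,0,3) h-->(0,3,1)
  e1=(0,1) f-->(3,2) g-->(1,2,4) h-->(0,0,0)
result: [0 0; 3 0; 1 0]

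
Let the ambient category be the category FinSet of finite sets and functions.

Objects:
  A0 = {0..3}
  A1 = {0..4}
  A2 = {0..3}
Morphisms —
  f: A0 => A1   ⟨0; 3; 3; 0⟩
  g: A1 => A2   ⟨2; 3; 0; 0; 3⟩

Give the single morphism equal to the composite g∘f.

Answer: ⟨2; 0; 0; 2⟩

Work:
  0 f=>0 g=>2
  1 f=>3 g=>0
  2 f=>3 g=>0
  3 f=>0 g=>2
result: ⟨2; 0; 0; 2⟩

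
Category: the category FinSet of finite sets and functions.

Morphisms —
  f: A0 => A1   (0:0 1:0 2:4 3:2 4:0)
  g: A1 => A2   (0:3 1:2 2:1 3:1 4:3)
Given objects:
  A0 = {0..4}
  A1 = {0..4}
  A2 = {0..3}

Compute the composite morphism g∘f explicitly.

  0 f=>0 g=>3
  1 f=>0 g=>3
  2 f=>4 g=>3
  3 f=>2 g=>1
  4 f=>0 g=>3
composite: (0:3 1:3 2:3 3:1 4:3)

Answer: (0:3 1:3 2:3 3:1 4:3)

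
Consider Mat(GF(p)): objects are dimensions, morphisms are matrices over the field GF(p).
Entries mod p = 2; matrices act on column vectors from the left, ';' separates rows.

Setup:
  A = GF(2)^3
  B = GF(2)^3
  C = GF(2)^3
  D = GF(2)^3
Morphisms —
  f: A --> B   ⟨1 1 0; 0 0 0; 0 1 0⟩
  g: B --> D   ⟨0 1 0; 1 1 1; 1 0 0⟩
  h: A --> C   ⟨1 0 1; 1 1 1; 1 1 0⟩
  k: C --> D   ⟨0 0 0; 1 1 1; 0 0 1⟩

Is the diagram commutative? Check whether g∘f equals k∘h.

Answer: COMMUTES

Work:
Path 1 = f;g:
  e0=⟨1,0,0⟩ f-->⟨1,0,0⟩ g-->⟨0,1,1⟩
  e1=⟨0,1,0⟩ f-->⟨1,0,1⟩ g-->⟨0,0,1⟩
  e2=⟨0,0,1⟩ f-->⟨0,0,0⟩ g-->⟨0,0,0⟩
  composite₁ = ⟨0 0 0; 1 0 0; 1 1 0⟩
Path 2 = h;k:
  e0=⟨1,0,0⟩ h-->⟨1,1,1⟩ k-->⟨0,1,1⟩
  e1=⟨0,1,0⟩ h-->⟨0,1,1⟩ k-->⟨0,0,1⟩
  e2=⟨0,0,1⟩ h-->⟨1,1,0⟩ k-->⟨0,0,0⟩
  composite₂ = ⟨0 0 0; 1 0 0; 1 1 0⟩
Equal? same morphism ✓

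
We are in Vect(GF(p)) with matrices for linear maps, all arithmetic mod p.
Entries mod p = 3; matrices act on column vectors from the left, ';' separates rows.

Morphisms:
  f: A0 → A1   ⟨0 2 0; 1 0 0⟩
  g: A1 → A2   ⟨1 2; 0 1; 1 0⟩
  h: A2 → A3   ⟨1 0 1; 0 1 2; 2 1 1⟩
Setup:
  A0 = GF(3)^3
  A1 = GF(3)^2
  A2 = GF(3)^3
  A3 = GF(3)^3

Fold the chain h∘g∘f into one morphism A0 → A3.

Answer: ⟨2 1 0; 1 1 0; 2 0 0⟩

Trace:
  e0=(1,0,0) f→(0,1) g→(2,1,0) h→(2,1,2)
  e1=(0,1,0) f→(2,0) g→(2,0,2) h→(1,1,0)
  e2=(0,0,1) f→(0,0) g→(0,0,0) h→(0,0,0)
composite: ⟨2 1 0; 1 1 0; 2 0 0⟩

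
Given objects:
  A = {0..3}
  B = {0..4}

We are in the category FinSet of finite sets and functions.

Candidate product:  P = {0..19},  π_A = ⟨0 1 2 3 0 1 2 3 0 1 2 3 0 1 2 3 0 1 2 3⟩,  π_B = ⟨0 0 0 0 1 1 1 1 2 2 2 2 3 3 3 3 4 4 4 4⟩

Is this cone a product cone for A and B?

|A|·|B| = 4·5 = 20;  |P| = 20
Check the pairing map k ↦ (π_A(k), π_B(k)):
  0 ↦ (0,0)
  1 ↦ (1,0)
  2 ↦ (2,0)
  3 ↦ (3,0)
  4 ↦ (0,1)
  5 ↦ (1,1)
  6 ↦ (2,1)
  7 ↦ (3,1)
  8 ↦ (0,2)
  9 ↦ (1,2)
  10 ↦ (2,2)
  11 ↦ (3,2)
  12 ↦ (0,3)
  13 ↦ (1,3)
  14 ↦ (2,3)
  15 ↦ (3,3)
  16 ↦ (0,4)
  17 ↦ (1,4)
  18 ↦ (2,4)
  19 ↦ (3,4)
distinct pairs in image: 20 / 20 needed
  → bijection onto A×B; projections well-typed.

Answer: VALID PRODUCT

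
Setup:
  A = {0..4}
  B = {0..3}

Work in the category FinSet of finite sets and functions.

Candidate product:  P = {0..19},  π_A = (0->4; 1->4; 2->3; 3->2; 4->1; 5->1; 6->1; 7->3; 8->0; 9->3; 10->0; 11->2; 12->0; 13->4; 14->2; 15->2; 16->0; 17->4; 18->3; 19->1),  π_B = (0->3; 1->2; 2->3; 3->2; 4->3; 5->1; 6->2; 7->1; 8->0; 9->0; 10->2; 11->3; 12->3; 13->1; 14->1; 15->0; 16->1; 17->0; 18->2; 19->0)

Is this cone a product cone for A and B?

|A|·|B| = 5·4 = 20;  |P| = 20
Check the pairing map k ↦ (π_A(k), π_B(k)):
  0 -> (4,3)
  1 -> (4,2)
  2 -> (3,3)
  3 -> (2,2)
  4 -> (1,3)
  5 -> (1,1)
  6 -> (1,2)
  7 -> (3,1)
  8 -> (0,0)
  9 -> (3,0)
  10 -> (0,2)
  11 -> (2,3)
  12 -> (0,3)
  13 -> (4,1)
  14 -> (2,1)
  15 -> (2,0)
  16 -> (0,1)
  17 -> (4,0)
  18 -> (3,2)
  19 -> (1,0)
distinct pairs in image: 20 / 20 needed
  → bijection onto A×B; projections well-typed.

Answer: VALID PRODUCT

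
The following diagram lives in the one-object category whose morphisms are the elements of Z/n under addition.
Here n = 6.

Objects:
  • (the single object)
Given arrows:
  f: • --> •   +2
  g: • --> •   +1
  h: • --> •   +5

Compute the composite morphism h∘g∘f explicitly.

  0 +2≡2 +1≡3 +5≡2  (mod 6)
result: +2

Answer: +2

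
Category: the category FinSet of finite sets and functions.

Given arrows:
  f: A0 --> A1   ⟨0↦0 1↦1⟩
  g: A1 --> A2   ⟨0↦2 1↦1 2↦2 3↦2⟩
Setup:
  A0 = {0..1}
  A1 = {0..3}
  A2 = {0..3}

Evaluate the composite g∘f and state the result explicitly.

Answer: ⟨0↦2 1↦1⟩

Derivation:
  0 f-->0 g-->2
  1 f-->1 g-->1
⟦path⟧: ⟨0↦2 1↦1⟩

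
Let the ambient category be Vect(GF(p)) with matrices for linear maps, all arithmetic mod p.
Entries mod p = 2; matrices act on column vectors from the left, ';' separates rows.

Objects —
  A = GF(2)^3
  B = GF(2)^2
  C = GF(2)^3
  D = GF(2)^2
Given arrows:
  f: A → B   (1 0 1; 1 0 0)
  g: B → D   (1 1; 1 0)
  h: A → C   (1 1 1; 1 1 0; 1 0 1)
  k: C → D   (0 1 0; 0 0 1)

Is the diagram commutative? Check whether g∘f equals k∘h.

1) trace f;g:
  e0=⟨1,0,0⟩ f→⟨1,1⟩ g→⟨0,1⟩
  e1=⟨0,1,0⟩ f→⟨0,0⟩ g→⟨0,0⟩
  e2=⟨0,0,1⟩ f→⟨1,0⟩ g→⟨1,1⟩
  result₁ = (0 0 1; 1 0 1)
2) trace h;k:
  e0=⟨1,0,0⟩ h→⟨1,1,1⟩ k→⟨1,1⟩
  e1=⟨0,1,0⟩ h→⟨1,1,0⟩ k→⟨1,0⟩
  e2=⟨0,0,1⟩ h→⟨1,0,1⟩ k→⟨0,1⟩
  result₂ = (1 1 0; 1 0 1)
Equal? distinct morphisms ✗

Answer: DOES NOT COMMUTE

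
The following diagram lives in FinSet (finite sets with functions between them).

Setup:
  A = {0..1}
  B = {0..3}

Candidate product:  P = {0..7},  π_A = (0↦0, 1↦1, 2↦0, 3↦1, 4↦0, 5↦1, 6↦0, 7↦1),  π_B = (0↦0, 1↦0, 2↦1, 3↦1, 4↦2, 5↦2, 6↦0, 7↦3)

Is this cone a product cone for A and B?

Answer: NOT A VALID PRODUCT — duplicate pair at indices 0,6

Trace:
|A|·|B| = 2·4 = 8;  |P| = 8
Check the pairing map k ↦ (π_A(k), π_B(k)):
  0 ↦ (0,0)
  1 ↦ (1,0)
  2 ↦ (0,1)
  3 ↦ (1,1)
  4 ↦ (0,2)
  5 ↦ (1,2)
  6 ↦ (0,0)  ✗ repeats pair of k=0
  7 ↦ (1,3)
distinct pairs in image: 7 / 8 needed
  → (0,0) hit at k=0 and k=6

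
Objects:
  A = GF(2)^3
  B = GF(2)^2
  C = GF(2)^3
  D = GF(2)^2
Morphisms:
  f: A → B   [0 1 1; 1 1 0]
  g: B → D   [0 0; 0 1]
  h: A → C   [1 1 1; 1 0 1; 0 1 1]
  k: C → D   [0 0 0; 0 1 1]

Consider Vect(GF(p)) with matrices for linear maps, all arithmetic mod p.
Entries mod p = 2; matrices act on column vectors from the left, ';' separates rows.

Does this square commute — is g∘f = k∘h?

Answer: COMMUTES

Derivation:
1) trace f;g:
  e0=[1,0,0] f→[0,1] g→[0,1]
  e1=[0,1,0] f→[1,1] g→[0,1]
  e2=[0,0,1] f→[1,0] g→[0,0]
  result₁ = [0 0 0; 1 1 0]
2) trace h;k:
  e0=[1,0,0] h→[1,1,0] k→[0,1]
  e1=[0,1,0] h→[1,0,1] k→[0,1]
  e2=[0,0,1] h→[1,1,1] k→[0,0]
  result₂ = [0 0 0; 1 1 0]
Equal? equal; square commutes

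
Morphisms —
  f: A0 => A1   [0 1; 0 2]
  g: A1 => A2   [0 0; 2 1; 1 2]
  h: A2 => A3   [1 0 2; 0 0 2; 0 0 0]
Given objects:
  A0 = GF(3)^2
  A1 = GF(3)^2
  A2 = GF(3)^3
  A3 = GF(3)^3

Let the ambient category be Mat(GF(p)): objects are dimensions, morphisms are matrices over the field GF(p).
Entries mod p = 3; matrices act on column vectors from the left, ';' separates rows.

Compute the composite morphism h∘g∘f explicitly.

  e0=⟨1,0⟩ f=>⟨0,0⟩ g=>⟨0,0,0⟩ h=>⟨0,0,0⟩
  e1=⟨0,1⟩ f=>⟨1,2⟩ g=>⟨0,1,2⟩ h=>⟨1,1,0⟩
result: [0 1; 0 1; 0 0]

Answer: [0 1; 0 1; 0 0]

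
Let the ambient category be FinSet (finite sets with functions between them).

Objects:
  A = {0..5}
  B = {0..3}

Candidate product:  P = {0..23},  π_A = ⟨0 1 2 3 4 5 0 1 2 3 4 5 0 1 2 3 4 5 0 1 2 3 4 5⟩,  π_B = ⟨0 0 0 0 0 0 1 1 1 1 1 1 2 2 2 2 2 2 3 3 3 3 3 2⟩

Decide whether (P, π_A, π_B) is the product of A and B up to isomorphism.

Answer: NOT A VALID PRODUCT — duplicate pair at indices 17,23

Derivation:
|A|·|B| = 6·4 = 24;  |P| = 24
Check the pairing map k ↦ (π_A(k), π_B(k)):
  0 ↦ (0,0)
  1 ↦ (1,0)
  2 ↦ (2,0)
  3 ↦ (3,0)
  4 ↦ (4,0)
  5 ↦ (5,0)
  6 ↦ (0,1)
  7 ↦ (1,1)
  8 ↦ (2,1)
  9 ↦ (3,1)
  10 ↦ (4,1)
  11 ↦ (5,1)
  12 ↦ (0,2)
  13 ↦ (1,2)
  14 ↦ (2,2)
  15 ↦ (3,2)
  16 ↦ (4,2)
  17 ↦ (5,2)
  18 ↦ (0,3)
  19 ↦ (1,3)
  20 ↦ (2,3)
  21 ↦ (3,3)
  22 ↦ (4,3)
  23 ↦ (5,2)  ✗ repeats pair of k=17
distinct pairs in image: 23 / 24 needed
  → (5,2) hit at k=17 and k=23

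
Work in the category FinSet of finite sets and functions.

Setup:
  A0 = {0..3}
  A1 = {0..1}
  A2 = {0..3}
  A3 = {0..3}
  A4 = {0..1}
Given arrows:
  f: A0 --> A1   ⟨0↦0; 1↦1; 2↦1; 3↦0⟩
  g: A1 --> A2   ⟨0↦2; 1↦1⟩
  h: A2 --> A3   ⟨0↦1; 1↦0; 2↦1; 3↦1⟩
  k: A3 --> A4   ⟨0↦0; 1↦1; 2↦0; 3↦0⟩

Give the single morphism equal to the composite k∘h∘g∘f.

  0 f-->0 g-->2 h-->1 k-->1
  1 f-->1 g-->1 h-->0 k-->0
  2 f-->1 g-->1 h-->0 k-->0
  3 f-->0 g-->2 h-->1 k-->1
composite: ⟨0↦1; 1↦0; 2↦0; 3↦1⟩

Answer: ⟨0↦1; 1↦0; 2↦0; 3↦1⟩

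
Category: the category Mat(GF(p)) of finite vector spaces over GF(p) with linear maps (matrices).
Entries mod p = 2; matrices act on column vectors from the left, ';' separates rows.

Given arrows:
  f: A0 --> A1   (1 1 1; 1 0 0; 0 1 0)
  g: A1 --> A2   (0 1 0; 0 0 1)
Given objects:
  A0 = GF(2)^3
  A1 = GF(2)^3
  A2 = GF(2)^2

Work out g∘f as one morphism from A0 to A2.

  e0=⟨1,0,0⟩ f-->⟨1,1,0⟩ g-->⟨1,0⟩
  e1=⟨0,1,0⟩ f-->⟨1,0,1⟩ g-->⟨0,1⟩
  e2=⟨0,0,1⟩ f-->⟨1,0,0⟩ g-->⟨0,0⟩
⟦path⟧: (1 0 0; 0 1 0)

Answer: (1 0 0; 0 1 0)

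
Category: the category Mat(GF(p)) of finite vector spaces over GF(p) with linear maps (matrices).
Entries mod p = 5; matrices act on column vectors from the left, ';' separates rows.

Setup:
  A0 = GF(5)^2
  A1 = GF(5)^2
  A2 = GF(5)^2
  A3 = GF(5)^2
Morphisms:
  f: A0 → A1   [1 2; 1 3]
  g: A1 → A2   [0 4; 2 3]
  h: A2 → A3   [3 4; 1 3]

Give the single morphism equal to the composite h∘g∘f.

  e0=⟨1,0⟩ f→⟨1,1⟩ g→⟨4,0⟩ h→⟨2,4⟩
  e1=⟨0,1⟩ f→⟨2,3⟩ g→⟨2,3⟩ h→⟨3,1⟩
result: [2 3; 4 1]

Answer: [2 3; 4 1]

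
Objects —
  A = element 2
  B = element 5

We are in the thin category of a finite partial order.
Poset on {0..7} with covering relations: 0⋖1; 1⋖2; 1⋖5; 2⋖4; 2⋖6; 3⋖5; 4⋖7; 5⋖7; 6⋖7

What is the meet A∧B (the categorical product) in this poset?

{x : x<=A ∧ x<=B} = {0,1}  (A=2, B=5)
  0 <= 1
  1 <= 1
glb = 1

Answer: A∧B = 1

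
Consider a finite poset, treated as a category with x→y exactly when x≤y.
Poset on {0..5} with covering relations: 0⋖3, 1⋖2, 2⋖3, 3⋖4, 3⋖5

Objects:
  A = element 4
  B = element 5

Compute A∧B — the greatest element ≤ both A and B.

Answer: A∧B = 3

Trace:
Common predecessors of 4,5: {0,1,2,3}
  0 ≤ 3
  1 ≤ 3
  2 ≤ 3
  3 ≤ 3
glb = 3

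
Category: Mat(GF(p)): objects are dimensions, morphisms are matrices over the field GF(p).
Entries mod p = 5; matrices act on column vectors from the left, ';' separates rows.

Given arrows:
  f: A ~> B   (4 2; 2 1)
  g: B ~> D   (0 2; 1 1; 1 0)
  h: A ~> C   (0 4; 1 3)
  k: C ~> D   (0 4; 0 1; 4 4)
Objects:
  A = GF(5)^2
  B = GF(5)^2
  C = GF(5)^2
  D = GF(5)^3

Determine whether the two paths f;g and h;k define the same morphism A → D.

Answer: DOES NOT COMMUTE

Trace:
Path 1 = f;g:
  e0=(1,0) f~>(4,2) g~>(4,1,4)
  e1=(0,1) f~>(2,1) g~>(2,3,2)
  result₁ = (4 2; 1 3; 4 2)
Path 2 = h;k:
  e0=(1,0) h~>(0,1) k~>(4,1,4)
  e1=(0,1) h~>(4,3) k~>(2,3,3)
  result₂ = (4 2; 1 3; 4 3)
Equal? distinct morphisms ✗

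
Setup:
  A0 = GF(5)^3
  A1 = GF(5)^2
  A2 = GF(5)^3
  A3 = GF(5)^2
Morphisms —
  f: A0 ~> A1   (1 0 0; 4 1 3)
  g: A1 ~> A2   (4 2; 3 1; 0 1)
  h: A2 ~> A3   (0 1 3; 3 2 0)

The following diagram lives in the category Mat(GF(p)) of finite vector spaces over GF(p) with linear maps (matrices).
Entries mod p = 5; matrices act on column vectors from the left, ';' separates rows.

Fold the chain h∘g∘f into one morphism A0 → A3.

  e0=⟨1,0,0⟩ f~>⟨1,4⟩ g~>⟨2,2,4⟩ h~>⟨4,0⟩
  e1=⟨0,1,0⟩ f~>⟨0,1⟩ g~>⟨2,1,1⟩ h~>⟨4,3⟩
  e2=⟨0,0,1⟩ f~>⟨0,3⟩ g~>⟨1,3,3⟩ h~>⟨2,4⟩
composite: (4 4 2; 0 3 4)

Answer: (4 4 2; 0 3 4)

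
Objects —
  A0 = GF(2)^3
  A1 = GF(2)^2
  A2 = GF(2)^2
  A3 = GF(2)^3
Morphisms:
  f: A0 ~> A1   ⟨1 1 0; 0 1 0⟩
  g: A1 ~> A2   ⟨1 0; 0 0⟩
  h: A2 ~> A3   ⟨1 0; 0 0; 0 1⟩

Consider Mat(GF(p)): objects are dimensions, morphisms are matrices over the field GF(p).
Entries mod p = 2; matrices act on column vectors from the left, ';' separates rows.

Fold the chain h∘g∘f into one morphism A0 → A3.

Answer: ⟨1 1 0; 0 0 0; 0 0 0⟩

Work:
  e0=[1,0,0] f~>[1,0] g~>[1,0] h~>[1,0,0]
  e1=[0,1,0] f~>[1,1] g~>[1,0] h~>[1,0,0]
  e2=[0,0,1] f~>[0,0] g~>[0,0] h~>[0,0,0]
⟦path⟧: ⟨1 1 0; 0 0 0; 0 0 0⟩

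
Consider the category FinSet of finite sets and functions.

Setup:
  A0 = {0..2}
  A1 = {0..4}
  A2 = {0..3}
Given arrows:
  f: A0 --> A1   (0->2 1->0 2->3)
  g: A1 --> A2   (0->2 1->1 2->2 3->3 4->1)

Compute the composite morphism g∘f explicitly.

  0 f-->2 g-->2
  1 f-->0 g-->2
  2 f-->3 g-->3
result: (0->2 1->2 2->3)

Answer: (0->2 1->2 2->3)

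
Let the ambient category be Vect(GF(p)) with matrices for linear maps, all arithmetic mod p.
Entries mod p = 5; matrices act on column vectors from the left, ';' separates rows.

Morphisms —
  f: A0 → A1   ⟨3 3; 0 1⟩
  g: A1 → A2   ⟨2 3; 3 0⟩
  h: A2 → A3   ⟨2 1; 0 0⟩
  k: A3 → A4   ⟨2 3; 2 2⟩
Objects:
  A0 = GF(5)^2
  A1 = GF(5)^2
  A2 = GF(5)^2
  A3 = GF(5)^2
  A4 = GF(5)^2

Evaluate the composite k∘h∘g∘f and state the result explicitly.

Answer: ⟨2 4; 2 4⟩

Derivation:
  e0=(1,0) f→(3,0) g→(1,4) h→(1,0) k→(2,2)
  e1=(0,1) f→(3,1) g→(4,4) h→(2,0) k→(4,4)
⟦path⟧: ⟨2 4; 2 4⟩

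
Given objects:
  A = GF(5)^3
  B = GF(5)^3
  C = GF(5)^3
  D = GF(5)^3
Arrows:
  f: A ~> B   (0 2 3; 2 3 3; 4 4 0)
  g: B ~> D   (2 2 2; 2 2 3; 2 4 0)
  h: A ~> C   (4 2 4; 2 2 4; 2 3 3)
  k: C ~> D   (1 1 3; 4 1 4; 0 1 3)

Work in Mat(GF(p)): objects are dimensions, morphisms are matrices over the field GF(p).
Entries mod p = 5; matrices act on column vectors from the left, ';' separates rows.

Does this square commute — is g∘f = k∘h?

Path 1 = f;g:
  e0=[1,0,0] f~>[0,2,4] g~>[2,1,3]
  e1=[0,1,0] f~>[2,3,4] g~>[3,2,1]
  e2=[0,0,1] f~>[3,3,0] g~>[2,2,3]
  composite₁ = (2 3 2; 1 2 2; 3 1 3)
Path 2 = h;k:
  e0=[1,0,0] h~>[4,2,2] k~>[2,1,3]
  e1=[0,1,0] h~>[2,2,3] k~>[3,2,1]
  e2=[0,0,1] h~>[4,4,3] k~>[2,2,3]
  composite₂ = (2 3 2; 1 2 2; 3 1 3)
Equal? same morphism ✓

Answer: COMMUTES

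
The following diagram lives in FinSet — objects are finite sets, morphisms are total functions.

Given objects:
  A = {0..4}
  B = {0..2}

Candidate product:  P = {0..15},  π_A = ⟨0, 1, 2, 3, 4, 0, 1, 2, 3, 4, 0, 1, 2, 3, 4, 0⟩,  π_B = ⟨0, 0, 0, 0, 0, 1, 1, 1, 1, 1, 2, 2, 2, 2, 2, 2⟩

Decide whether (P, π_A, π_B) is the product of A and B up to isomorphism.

Answer: NOT A VALID PRODUCT — |P|=16 ≠ |A|·|B|=15

Work:
|A|·|B| = 5·3 = 15;  |P| = 16
  → cardinalities differ; no bijection possible.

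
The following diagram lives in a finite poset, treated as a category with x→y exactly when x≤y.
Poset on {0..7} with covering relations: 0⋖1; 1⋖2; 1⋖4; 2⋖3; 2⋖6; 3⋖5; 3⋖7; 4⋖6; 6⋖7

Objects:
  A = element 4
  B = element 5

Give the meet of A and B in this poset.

{x : x≤A ∧ x≤B} = {0,1}  (A=4, B=5)
  0 ≤ 1
  1 ≤ 1
glb = 1

Answer: A∧B = 1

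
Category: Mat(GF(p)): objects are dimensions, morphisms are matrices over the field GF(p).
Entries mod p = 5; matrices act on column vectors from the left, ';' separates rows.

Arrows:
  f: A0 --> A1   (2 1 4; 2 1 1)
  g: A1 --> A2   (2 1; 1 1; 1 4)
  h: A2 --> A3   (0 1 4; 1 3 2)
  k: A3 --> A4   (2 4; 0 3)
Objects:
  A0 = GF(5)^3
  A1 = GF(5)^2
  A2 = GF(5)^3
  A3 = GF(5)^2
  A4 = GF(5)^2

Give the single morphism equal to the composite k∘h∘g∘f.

  e0=[1,0,0] f-->[2,2] g-->[1,4,0] h-->[4,3] k-->[0,4]
  e1=[0,1,0] f-->[1,1] g-->[3,2,0] h-->[2,4] k-->[0,2]
  e2=[0,0,1] f-->[4,1] g-->[4,0,3] h-->[2,0] k-->[4,0]
result: (0 0 4; 4 2 0)

Answer: (0 0 4; 4 2 0)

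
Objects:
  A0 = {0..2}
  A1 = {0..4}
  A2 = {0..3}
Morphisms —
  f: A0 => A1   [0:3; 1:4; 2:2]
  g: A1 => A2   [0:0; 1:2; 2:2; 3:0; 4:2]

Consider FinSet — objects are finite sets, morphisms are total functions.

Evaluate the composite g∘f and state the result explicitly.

  0 f=>3 g=>0
  1 f=>4 g=>2
  2 f=>2 g=>2
result: [0:0; 1:2; 2:2]

Answer: [0:0; 1:2; 2:2]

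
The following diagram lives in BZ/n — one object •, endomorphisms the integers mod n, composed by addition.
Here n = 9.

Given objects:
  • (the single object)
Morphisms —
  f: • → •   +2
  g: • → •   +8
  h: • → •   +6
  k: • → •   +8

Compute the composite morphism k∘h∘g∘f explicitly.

  0 +2≡2 +8≡1 +6≡7 +8≡6  (mod 9)
⟦path⟧: +6

Answer: +6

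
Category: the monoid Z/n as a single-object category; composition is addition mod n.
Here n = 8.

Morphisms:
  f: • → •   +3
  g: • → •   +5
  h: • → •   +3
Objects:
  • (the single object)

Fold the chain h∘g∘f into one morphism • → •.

Answer: +3

Derivation:
  0 +3≡3 +5≡0 +3≡3  (mod 8)
result: +3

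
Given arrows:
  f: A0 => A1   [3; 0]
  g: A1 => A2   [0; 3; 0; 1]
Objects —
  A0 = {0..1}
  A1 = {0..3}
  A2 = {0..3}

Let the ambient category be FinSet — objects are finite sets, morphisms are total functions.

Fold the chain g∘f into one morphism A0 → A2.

Answer: [1; 0]

Trace:
  0 f=>3 g=>1
  1 f=>0 g=>0
⟦path⟧: [1; 0]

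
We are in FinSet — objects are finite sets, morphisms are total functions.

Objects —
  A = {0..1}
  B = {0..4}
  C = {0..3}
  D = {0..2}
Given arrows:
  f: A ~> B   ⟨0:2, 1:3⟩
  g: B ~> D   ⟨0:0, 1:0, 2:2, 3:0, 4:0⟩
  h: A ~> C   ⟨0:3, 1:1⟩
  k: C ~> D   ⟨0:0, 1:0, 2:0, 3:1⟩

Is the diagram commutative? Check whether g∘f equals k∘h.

1) trace f;g:
  0 f~>2 g~>2
  1 f~>3 g~>0
  ⟦path⟧₁ = ⟨0:2, 1:0⟩
2) trace h;k:
  0 h~>3 k~>1
  1 h~>1 k~>0
  ⟦path⟧₂ = ⟨0:1, 1:0⟩
Equal? distinct morphisms ✗

Answer: DOES NOT COMMUTE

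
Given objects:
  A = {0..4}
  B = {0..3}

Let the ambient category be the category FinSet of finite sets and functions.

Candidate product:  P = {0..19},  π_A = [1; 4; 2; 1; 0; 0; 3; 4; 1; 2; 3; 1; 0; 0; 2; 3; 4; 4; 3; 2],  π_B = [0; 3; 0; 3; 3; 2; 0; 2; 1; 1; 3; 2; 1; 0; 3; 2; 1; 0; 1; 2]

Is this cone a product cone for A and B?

|A|·|B| = 5·4 = 20;  |P| = 20
Check the pairing map k ↦ (π_A(k), π_B(k)):
  0 -> (1,0)
  1 -> (4,3)
  2 -> (2,0)
  3 -> (1,3)
  4 -> (0,3)
  5 -> (0,2)
  6 -> (3,0)
  7 -> (4,2)
  8 -> (1,1)
  9 -> (2,1)
  10 -> (3,3)
  11 -> (1,2)
  12 -> (0,1)
  13 -> (0,0)
  14 -> (2,3)
  15 -> (3,2)
  16 -> (4,1)
  17 -> (4,0)
  18 -> (3,1)
  19 -> (2,2)
distinct pairs in image: 20 / 20 needed
  → bijection onto A×B; projections well-typed.

Answer: VALID PRODUCT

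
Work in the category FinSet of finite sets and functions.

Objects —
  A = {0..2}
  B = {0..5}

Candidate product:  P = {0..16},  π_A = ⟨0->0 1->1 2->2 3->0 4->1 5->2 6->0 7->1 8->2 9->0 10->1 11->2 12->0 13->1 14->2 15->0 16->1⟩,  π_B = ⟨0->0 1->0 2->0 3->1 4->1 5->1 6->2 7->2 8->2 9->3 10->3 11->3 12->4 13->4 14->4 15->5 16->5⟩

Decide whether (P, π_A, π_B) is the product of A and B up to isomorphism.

|A|·|B| = 3·6 = 18;  |P| = 17
  → cardinalities differ; no bijection possible.

Answer: NOT A VALID PRODUCT — |P|=17 ≠ |A|·|B|=18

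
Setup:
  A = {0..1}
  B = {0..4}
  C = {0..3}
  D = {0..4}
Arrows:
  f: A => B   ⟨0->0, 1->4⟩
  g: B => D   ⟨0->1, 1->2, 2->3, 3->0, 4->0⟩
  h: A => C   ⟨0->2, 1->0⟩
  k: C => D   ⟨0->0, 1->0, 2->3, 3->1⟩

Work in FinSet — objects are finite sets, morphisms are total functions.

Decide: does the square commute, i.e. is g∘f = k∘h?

Path 1 = f;g:
  0 f=>0 g=>1
  1 f=>4 g=>0
  composite₁ = ⟨0->1, 1->0⟩
Path 2 = h;k:
  0 h=>2 k=>3
  1 h=>0 k=>0
  composite₂ = ⟨0->3, 1->0⟩
Equal? distinct morphisms ✗

Answer: DOES NOT COMMUTE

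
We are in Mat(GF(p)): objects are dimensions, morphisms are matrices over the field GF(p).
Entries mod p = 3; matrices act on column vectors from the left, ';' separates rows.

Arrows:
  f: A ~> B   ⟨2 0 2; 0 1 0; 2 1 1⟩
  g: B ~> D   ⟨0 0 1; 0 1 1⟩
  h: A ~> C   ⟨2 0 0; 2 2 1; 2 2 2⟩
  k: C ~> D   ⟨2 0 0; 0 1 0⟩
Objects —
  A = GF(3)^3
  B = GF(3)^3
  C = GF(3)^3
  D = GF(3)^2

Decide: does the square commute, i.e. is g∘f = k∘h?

Answer: DOES NOT COMMUTE

Derivation:
Along f;g (path 1):
  e0=[1,0,0] f~>[2,0,2] g~>[2,2]
  e1=[0,1,0] f~>[0,1,1] g~>[1,2]
  e2=[0,0,1] f~>[2,0,1] g~>[1,1]
  composite₁ = ⟨2 1 1; 2 2 1⟩
Along h;k (path 2):
  e0=[1,0,0] h~>[2,2,2] k~>[1,2]
  e1=[0,1,0] h~>[0,2,2] k~>[0,2]
  e2=[0,0,1] h~>[0,1,2] k~>[0,1]
  composite₂ = ⟨1 0 0; 2 2 1⟩
Equal? distinct morphisms ✗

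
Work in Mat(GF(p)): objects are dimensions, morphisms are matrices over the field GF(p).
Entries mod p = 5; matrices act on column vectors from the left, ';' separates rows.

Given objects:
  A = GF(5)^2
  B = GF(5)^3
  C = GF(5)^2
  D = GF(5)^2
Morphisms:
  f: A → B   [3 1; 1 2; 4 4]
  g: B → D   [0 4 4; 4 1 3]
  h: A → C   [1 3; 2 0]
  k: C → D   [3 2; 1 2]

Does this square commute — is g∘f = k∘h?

Along f;g (path 1):
  e0=(1,0) f→(3,1,4) g→(0,0)
  e1=(0,1) f→(1,2,4) g→(4,3)
  result₁ = [0 4; 0 3]
Along h;k (path 2):
  e0=(1,0) h→(1,2) k→(2,0)
  e1=(0,1) h→(3,0) k→(4,3)
  result₂ = [2 4; 0 3]
Equal? differ; not commutative

Answer: DOES NOT COMMUTE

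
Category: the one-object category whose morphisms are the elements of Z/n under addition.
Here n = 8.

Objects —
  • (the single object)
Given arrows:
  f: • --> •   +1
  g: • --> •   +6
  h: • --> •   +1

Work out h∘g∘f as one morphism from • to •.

Answer: +0

Work:
  0 +1≡1 +6≡7 +1≡0  (mod 8)
composite: +0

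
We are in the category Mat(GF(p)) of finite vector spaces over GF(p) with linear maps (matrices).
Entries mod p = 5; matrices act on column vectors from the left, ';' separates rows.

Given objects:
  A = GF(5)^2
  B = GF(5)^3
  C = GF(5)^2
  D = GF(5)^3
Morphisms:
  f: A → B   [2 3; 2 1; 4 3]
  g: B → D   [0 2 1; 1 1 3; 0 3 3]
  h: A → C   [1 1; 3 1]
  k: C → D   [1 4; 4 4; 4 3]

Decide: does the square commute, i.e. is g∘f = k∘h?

Answer: COMMUTES

Derivation:
1) trace f;g:
  e0=[1,0] f→[2,2,4] g→[3,1,3]
  e1=[0,1] f→[3,1,3] g→[0,3,2]
  result₁ = [3 0; 1 3; 3 2]
2) trace h;k:
  e0=[1,0] h→[1,3] k→[3,1,3]
  e1=[0,1] h→[1,1] k→[0,3,2]
  result₂ = [3 0; 1 3; 3 2]
Equal? same morphism ✓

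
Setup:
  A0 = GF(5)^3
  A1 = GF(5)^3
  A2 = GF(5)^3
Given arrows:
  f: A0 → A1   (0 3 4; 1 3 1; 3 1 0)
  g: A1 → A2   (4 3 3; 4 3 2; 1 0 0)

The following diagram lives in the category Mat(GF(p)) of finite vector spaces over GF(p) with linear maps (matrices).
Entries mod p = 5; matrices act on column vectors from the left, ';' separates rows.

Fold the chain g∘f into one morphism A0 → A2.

Answer: (2 4 4; 4 3 4; 0 3 4)

Derivation:
  e0=⟨1,0,0⟩ f→⟨0,1,3⟩ g→⟨2,4,0⟩
  e1=⟨0,1,0⟩ f→⟨3,3,1⟩ g→⟨4,3,3⟩
  e2=⟨0,0,1⟩ f→⟨4,1,0⟩ g→⟨4,4,4⟩
composite: (2 4 4; 4 3 4; 0 3 4)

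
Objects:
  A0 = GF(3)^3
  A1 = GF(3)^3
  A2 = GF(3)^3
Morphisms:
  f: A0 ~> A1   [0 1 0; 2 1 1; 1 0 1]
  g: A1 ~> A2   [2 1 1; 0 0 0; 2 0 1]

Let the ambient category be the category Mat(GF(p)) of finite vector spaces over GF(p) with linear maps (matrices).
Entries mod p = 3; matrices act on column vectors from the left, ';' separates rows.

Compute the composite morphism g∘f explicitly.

  e0=[1,0,0] f~>[0,2,1] g~>[0,0,1]
  e1=[0,1,0] f~>[1,1,0] g~>[0,0,2]
  e2=[0,0,1] f~>[0,1,1] g~>[2,0,1]
result: [0 0 2; 0 0 0; 1 2 1]

Answer: [0 0 2; 0 0 0; 1 2 1]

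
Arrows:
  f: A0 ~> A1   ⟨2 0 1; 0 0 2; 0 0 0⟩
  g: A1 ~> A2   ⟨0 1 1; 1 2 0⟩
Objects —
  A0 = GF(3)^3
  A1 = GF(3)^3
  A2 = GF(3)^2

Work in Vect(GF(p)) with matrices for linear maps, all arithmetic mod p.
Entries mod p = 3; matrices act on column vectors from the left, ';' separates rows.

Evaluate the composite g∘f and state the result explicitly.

  e0=(1,0,0) f~>(2,0,0) g~>(0,2)
  e1=(0,1,0) f~>(0,0,0) g~>(0,0)
  e2=(0,0,1) f~>(1,2,0) g~>(2,2)
composite: ⟨0 0 2; 2 0 2⟩

Answer: ⟨0 0 2; 2 0 2⟩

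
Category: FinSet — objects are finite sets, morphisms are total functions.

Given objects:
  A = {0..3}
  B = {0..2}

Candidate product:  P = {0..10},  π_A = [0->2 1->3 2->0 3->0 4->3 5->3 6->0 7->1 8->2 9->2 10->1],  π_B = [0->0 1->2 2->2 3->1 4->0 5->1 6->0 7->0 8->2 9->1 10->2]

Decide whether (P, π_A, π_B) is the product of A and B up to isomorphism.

Answer: NOT A VALID PRODUCT — |P|=11 ≠ |A|·|B|=12

Trace:
|A|·|B| = 4·3 = 12;  |P| = 11
  → cardinalities differ; no bijection possible.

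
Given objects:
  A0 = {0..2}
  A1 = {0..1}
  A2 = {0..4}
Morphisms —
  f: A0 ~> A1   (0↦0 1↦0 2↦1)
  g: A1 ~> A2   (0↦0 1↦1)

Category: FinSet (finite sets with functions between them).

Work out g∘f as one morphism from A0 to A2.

  0 f~>0 g~>0
  1 f~>0 g~>0
  2 f~>1 g~>1
composite: (0↦0 1↦0 2↦1)

Answer: (0↦0 1↦0 2↦1)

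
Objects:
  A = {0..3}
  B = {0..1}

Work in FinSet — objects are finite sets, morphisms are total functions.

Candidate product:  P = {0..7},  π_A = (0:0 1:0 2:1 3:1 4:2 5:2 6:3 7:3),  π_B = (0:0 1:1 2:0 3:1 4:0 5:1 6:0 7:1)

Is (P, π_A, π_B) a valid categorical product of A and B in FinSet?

Answer: VALID PRODUCT

Derivation:
|A|·|B| = 4·2 = 8;  |P| = 8
Check the pairing map k ↦ (π_A(k), π_B(k)):
  0 : (0,0)
  1 : (0,1)
  2 : (1,0)
  3 : (1,1)
  4 : (2,0)
  5 : (2,1)
  6 : (3,0)
  7 : (3,1)
distinct pairs in image: 8 / 8 needed
  → bijection onto A×B; projections well-typed.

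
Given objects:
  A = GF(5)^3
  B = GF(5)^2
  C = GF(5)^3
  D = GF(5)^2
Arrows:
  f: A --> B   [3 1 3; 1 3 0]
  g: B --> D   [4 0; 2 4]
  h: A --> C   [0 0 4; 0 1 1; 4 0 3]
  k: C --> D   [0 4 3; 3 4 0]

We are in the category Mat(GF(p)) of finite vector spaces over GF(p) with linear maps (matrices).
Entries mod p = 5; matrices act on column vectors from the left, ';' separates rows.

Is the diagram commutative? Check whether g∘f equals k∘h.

Answer: DOES NOT COMMUTE

Derivation:
1) trace f;g:
  e0=⟨1,0,0⟩ f-->⟨3,1⟩ g-->⟨2,0⟩
  e1=⟨0,1,0⟩ f-->⟨1,3⟩ g-->⟨4,4⟩
  e2=⟨0,0,1⟩ f-->⟨3,0⟩ g-->⟨2,1⟩
  composite₁ = [2 4 2; 0 4 1]
2) trace h;k:
  e0=⟨1,0,0⟩ h-->⟨0,0,4⟩ k-->⟨2,0⟩
  e1=⟨0,1,0⟩ h-->⟨0,1,0⟩ k-->⟨4,4⟩
  e2=⟨0,0,1⟩ h-->⟨4,1,3⟩ k-->⟨3,1⟩
  composite₂ = [2 4 3; 0 4 1]
Equal? NO — does not commute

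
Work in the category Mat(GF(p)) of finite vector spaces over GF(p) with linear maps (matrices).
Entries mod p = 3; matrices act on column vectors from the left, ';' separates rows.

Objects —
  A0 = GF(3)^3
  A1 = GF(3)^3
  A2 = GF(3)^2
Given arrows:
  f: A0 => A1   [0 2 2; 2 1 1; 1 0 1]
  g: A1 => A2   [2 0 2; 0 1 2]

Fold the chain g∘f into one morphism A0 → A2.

Answer: [2 1 0; 1 1 0]

Work:
  e0=[1,0,0] f=>[0,2,1] g=>[2,1]
  e1=[0,1,0] f=>[2,1,0] g=>[1,1]
  e2=[0,0,1] f=>[2,1,1] g=>[0,0]
⟦path⟧: [2 1 0; 1 1 0]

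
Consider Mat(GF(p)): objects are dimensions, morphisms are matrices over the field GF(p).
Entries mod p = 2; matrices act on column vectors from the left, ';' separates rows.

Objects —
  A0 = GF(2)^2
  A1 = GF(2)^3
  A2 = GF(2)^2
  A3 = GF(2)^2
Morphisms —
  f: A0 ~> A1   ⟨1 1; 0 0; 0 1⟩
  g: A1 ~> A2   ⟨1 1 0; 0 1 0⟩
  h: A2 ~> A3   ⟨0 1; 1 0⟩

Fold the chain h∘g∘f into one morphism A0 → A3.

  e0=[1,0] f~>[1,0,0] g~>[1,0] h~>[0,1]
  e1=[0,1] f~>[1,0,1] g~>[1,0] h~>[0,1]
⟦path⟧: ⟨0 0; 1 1⟩

Answer: ⟨0 0; 1 1⟩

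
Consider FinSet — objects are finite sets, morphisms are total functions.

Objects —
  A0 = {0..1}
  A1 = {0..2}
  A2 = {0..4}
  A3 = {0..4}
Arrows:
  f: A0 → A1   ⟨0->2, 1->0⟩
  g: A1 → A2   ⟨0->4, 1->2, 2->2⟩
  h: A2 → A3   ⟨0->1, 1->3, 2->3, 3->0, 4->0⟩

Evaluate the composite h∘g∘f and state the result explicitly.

Answer: ⟨0->3, 1->0⟩

Derivation:
  0 f→2 g→2 h→3
  1 f→0 g→4 h→0
⟦path⟧: ⟨0->3, 1->0⟩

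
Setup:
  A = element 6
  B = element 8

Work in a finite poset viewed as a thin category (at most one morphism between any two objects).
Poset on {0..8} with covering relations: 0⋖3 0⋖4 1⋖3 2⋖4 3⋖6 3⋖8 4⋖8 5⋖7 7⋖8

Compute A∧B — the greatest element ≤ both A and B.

Lower bounds of A=6 and B=8: {0,1,3}
  0 ⊑ 3
  1 ⊑ 3
  3 ⊑ 3
glb = 3

Answer: A∧B = 3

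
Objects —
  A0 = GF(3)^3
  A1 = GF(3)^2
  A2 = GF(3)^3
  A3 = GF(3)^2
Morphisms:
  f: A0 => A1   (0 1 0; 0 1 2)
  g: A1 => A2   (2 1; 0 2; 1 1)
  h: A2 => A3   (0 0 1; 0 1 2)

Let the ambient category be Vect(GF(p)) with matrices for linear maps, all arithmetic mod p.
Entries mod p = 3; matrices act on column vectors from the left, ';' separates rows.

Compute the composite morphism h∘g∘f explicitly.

Answer: (0 2 2; 0 0 2)

Derivation:
  e0=⟨1,0,0⟩ f=>⟨0,0⟩ g=>⟨0,0,0⟩ h=>⟨0,0⟩
  e1=⟨0,1,0⟩ f=>⟨1,1⟩ g=>⟨0,2,2⟩ h=>⟨2,0⟩
  e2=⟨0,0,1⟩ f=>⟨0,2⟩ g=>⟨2,1,2⟩ h=>⟨2,2⟩
composite: (0 2 2; 0 0 2)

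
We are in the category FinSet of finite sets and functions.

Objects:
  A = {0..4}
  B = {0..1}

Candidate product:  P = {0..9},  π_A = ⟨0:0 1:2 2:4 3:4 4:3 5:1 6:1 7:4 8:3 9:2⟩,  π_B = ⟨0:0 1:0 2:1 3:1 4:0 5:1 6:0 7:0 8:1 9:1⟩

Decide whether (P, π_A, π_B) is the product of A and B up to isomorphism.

|A|·|B| = 5·2 = 10;  |P| = 10
Check the pairing map k ↦ (π_A(k), π_B(k)):
  0 : (0,0)
  1 : (2,0)
  2 : (4,1)
  3 : (4,1)  ✗ repeats pair of k=2
  4 : (3,0)
  5 : (1,1)
  6 : (1,0)
  7 : (4,0)
  8 : (3,1)
  9 : (2,1)
distinct pairs in image: 9 / 10 needed
  → (4,1) hit at k=2 and k=3

Answer: NOT A VALID PRODUCT — duplicate pair at indices 3,2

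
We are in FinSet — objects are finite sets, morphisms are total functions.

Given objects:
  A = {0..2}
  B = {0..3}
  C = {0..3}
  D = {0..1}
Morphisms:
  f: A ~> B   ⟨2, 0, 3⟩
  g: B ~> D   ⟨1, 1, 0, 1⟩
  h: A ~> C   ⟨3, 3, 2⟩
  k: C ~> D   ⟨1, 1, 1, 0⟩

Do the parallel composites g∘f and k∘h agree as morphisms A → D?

Answer: DOES NOT COMMUTE

Derivation:
Path 1 = f;g:
  0 f~>2 g~>0
  1 f~>0 g~>1
  2 f~>3 g~>1
  result₁ = ⟨0, 1, 1⟩
Path 2 = h;k:
  0 h~>3 k~>0
  1 h~>3 k~>0
  2 h~>2 k~>1
  result₂ = ⟨0, 0, 1⟩
Equal? differ; not commutative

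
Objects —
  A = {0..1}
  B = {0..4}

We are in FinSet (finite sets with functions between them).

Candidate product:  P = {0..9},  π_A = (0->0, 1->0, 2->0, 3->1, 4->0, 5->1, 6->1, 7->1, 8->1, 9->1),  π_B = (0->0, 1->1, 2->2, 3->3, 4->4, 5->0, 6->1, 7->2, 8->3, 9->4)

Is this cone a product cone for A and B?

Answer: NOT A VALID PRODUCT — duplicate pair at indices 8,3

Trace:
|A|·|B| = 2·5 = 10;  |P| = 10
Check the pairing map k ↦ (π_A(k), π_B(k)):
  0 -> (0,0)
  1 -> (0,1)
  2 -> (0,2)
  3 -> (1,3)
  4 -> (0,4)
  5 -> (1,0)
  6 -> (1,1)
  7 -> (1,2)
  8 -> (1,3)  ✗ repeats pair of k=3
  9 -> (1,4)
distinct pairs in image: 9 / 10 needed
  → (1,3) hit at k=3 and k=8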